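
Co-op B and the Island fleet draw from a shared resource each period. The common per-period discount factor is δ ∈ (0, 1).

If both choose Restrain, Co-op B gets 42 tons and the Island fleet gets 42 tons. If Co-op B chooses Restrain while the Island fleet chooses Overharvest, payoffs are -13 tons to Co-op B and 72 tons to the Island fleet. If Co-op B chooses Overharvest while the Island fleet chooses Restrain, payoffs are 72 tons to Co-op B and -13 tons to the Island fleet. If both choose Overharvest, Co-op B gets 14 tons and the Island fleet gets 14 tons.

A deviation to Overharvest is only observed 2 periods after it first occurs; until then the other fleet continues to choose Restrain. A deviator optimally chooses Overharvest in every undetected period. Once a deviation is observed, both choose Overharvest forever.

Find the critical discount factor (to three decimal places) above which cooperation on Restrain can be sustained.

0.719

The best deviation is to choose Overharvest for all 2 undetected periods, earning 72 each, then 14 forever once detected.
Deviation value: 72(1−δ^2)/(1−δ) + 14δ^2/(1−δ); cooperation value: 42/(1−δ).
IC: 42 ≥ 72(1−δ^2) + 14δ^2 = 72 − 58δ^2.
So δ^2 ≥ 30/58 = 15/29, giving δ ≥ (15/29)^(1/2) ≈ 0.719.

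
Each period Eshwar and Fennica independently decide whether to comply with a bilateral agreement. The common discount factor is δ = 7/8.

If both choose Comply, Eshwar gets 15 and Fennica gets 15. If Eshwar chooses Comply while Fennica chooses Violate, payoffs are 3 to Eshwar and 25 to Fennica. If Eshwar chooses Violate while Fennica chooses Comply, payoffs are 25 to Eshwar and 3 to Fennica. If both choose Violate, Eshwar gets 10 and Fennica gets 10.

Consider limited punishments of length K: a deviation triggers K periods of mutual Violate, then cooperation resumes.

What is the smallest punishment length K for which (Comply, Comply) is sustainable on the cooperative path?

No profitable deviation requires (15−10)(δ+…+δ^K) ≥ 25−15, i.e. δ+…+δ^K ≥ 2 ≈ 2.0000.
With δ = 7/8, the partial sums are K=1: 0.8750, K=2: 1.6406, K=3: 2.3105.
K = 3 is the first length at which the sum reaches 2.0000.

3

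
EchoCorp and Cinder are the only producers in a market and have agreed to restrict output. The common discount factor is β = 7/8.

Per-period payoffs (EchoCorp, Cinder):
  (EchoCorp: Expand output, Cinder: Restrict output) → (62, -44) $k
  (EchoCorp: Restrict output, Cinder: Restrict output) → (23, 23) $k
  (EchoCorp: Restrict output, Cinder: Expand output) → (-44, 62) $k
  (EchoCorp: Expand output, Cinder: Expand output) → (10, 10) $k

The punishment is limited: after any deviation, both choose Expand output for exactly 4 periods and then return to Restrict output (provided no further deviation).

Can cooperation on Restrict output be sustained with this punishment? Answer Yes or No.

A one-shot deviation gives 62 now, then 10 for 4 periods, then back to 23.
Gain from deviating: (62−23) today; loss: (23−10) in each of the next 4 periods.
No-deviation condition: (23−10)(β+…+β^4) ≥ 62−23, i.e. β+…+β^4 ≥ 3.
At β = 7/8: β+…+β^4 = 2.8967 < 3.0000.
So cooperation is not sustainable.

No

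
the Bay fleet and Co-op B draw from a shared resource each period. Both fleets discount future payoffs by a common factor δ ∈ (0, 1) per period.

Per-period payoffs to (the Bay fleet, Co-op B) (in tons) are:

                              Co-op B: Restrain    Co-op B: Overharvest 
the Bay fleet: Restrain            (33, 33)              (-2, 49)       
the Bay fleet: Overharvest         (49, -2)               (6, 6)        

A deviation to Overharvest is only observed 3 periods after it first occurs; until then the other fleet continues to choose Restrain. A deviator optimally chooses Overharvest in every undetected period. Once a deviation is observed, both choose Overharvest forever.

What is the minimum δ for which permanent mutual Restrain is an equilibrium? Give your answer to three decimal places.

0.719

A deviator earns 49 for 3 periods, then 6 forever; cooperating earns 33 forever. Multiplying the IC by (1−δ):
33 ≥ 49(1−δ^3) + 6δ^3, so 43·δ^3 ≥ 16 and δ^3 ≥ 16/43.
δ ≥ (16/43)^(1/3) ≈ 0.719.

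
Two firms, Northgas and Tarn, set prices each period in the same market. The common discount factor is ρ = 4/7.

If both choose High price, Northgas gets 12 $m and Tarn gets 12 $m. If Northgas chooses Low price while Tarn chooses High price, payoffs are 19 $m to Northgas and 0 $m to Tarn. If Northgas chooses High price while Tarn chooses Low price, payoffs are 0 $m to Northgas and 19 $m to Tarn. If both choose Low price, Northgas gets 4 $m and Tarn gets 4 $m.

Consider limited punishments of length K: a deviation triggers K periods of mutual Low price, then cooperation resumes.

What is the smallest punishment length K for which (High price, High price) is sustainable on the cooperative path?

2

No profitable deviation requires (12−4)(ρ+…+ρ^K) ≥ 19−12, i.e. ρ+…+ρ^K ≥ 7/8 ≈ 0.8750.
With ρ = 4/7, the partial sums are K=1: 0.5714, K=2: 0.8980.
K = 2 is the first length at which the sum reaches 0.8750.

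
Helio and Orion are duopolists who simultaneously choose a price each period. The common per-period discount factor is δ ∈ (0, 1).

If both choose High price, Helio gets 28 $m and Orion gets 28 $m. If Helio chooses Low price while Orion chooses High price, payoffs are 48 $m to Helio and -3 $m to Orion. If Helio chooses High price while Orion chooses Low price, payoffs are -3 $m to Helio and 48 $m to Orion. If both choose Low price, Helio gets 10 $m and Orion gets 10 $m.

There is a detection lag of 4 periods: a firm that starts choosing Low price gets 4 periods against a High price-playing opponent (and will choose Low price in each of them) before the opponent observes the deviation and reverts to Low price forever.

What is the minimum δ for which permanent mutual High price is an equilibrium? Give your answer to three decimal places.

The best deviation is to choose Low price for all 4 undetected periods, earning 48 each, then 10 forever once detected.
Deviation value: 48(1−δ^4)/(1−δ) + 10δ^4/(1−δ); cooperation value: 28/(1−δ).
IC: 28 ≥ 48(1−δ^4) + 10δ^4 = 48 − 38δ^4.
So δ^4 ≥ 20/38 = 10/19, giving δ ≥ (10/19)^(1/4) ≈ 0.852.

0.852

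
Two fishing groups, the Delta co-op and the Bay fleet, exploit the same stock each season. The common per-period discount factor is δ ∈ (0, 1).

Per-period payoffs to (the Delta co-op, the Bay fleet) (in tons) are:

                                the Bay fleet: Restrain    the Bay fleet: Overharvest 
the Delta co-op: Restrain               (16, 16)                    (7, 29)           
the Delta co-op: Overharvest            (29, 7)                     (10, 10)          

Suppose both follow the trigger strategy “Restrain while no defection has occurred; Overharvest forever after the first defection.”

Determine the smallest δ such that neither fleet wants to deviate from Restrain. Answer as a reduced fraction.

16/(1−δ) ≥ 29 + 10δ/(1−δ)
16 ≥ 29 − 19δ
δ ≥ 13/19.

13/19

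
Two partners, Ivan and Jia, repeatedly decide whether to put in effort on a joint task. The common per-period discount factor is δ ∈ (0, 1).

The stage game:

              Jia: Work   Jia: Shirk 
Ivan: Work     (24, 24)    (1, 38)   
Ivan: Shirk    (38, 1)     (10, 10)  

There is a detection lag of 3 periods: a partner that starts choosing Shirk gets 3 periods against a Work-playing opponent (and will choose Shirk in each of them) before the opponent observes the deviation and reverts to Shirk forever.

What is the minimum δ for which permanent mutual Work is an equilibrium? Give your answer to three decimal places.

The best deviation is to choose Shirk for all 3 undetected periods, earning 38 each, then 10 forever once detected.
Deviation value: 38(1−δ^3)/(1−δ) + 10δ^3/(1−δ); cooperation value: 24/(1−δ).
IC: 24 ≥ 38(1−δ^3) + 10δ^3 = 38 − 28δ^3.
So δ^3 ≥ 14/28 = 1/2, giving δ ≥ (1/2)^(1/3) ≈ 0.794.

0.794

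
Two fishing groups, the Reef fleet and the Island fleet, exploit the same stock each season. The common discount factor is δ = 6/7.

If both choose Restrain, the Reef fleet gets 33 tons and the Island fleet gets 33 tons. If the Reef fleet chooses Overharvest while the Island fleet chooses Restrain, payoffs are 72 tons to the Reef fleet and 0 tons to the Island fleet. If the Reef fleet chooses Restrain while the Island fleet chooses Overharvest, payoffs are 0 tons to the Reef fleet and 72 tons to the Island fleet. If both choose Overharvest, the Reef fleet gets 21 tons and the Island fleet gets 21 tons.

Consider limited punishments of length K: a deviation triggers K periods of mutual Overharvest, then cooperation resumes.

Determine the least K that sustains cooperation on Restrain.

6

IC: δ(1−δ^K)/(1−δ) ≥ (72−33)/(33−21) = 13/4.
With δ = 6/7: need 1 − δ^K ≥ 13/4·(1−6/7)/(6/7), i.e. δ^K ≤ 0.4583.
Since (6/7)^5 = 0.4627 and (6/7)^6 = 0.3966, the smallest such K is 6.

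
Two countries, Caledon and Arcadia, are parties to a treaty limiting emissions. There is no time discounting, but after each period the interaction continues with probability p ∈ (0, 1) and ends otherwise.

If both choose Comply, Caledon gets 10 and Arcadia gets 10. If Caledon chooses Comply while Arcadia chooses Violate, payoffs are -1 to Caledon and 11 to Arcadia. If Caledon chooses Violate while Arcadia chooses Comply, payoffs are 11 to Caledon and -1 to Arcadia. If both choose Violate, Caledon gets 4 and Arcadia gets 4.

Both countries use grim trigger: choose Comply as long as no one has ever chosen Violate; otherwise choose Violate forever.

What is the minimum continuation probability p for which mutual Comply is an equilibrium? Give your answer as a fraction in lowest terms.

1/7

With no time discounting, the continuation probability p plays the role of the discount factor.
Grim-trigger IC: 10/(1−p) ≥ 11 + 4p/(1−p) ⇒ p ≥ (11−10)/(11−4) = 1/7.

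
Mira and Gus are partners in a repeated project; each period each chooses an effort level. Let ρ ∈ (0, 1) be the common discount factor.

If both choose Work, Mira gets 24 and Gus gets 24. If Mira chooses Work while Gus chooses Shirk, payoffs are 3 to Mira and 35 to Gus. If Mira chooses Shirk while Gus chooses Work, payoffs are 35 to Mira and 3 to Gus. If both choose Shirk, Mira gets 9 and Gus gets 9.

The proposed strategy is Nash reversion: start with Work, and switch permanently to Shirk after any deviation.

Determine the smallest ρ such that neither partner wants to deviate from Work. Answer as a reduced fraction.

Under grim trigger the critical discount factor is (T−C)/(T−P) with T = 35, C = 24, P = 9.
ρ* = (35−24)/(35−9) = 11/26.

11/26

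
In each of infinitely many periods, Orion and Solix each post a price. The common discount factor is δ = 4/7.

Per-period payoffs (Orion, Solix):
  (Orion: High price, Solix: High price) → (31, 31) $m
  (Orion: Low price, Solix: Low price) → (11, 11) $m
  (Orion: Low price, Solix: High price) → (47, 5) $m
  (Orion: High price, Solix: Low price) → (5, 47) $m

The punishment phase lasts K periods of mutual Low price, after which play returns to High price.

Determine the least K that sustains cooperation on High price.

2

No profitable deviation requires (31−11)(δ+…+δ^K) ≥ 47−31, i.e. δ+…+δ^K ≥ 4/5 ≈ 0.8000.
With δ = 4/7, the partial sums are K=1: 0.5714, K=2: 0.8980.
K = 2 is the first length at which the sum reaches 0.8000.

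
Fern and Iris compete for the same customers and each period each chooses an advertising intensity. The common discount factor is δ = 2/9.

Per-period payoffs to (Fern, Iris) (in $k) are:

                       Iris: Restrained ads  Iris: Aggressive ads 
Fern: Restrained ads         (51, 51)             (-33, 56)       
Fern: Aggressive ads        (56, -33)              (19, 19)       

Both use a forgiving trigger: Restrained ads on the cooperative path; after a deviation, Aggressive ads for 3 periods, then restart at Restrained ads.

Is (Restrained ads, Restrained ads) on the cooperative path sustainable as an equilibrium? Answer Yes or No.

A one-shot deviation gives 56 now, then 19 for 3 periods, then back to 51.
Gain from deviating: (56−51) today; loss: (51−19) in each of the next 3 periods.
No-deviation condition: (51−19)(δ+…+δ^3) ≥ 56−51, i.e. δ+…+δ^3 ≥ 5/32.
At δ = 2/9: δ+…+δ^3 = 0.2826 ≥ 0.1562.
So cooperation is sustainable.

Yes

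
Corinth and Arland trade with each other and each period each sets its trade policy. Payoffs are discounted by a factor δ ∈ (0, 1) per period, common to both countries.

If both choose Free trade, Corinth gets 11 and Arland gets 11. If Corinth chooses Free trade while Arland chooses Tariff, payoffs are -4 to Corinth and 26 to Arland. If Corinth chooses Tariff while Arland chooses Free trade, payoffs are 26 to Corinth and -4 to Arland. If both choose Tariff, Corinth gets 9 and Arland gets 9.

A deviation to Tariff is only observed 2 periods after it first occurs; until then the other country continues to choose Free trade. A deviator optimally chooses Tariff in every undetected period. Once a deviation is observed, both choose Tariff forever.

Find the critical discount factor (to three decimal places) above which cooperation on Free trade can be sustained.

A deviator earns 26 for 2 periods, then 9 forever; cooperating earns 11 forever. Multiplying the IC by (1−δ):
11 ≥ 26(1−δ^2) + 9δ^2, so 17·δ^2 ≥ 15 and δ^2 ≥ 15/17.
δ ≥ (15/17)^(1/2) ≈ 0.939.

0.939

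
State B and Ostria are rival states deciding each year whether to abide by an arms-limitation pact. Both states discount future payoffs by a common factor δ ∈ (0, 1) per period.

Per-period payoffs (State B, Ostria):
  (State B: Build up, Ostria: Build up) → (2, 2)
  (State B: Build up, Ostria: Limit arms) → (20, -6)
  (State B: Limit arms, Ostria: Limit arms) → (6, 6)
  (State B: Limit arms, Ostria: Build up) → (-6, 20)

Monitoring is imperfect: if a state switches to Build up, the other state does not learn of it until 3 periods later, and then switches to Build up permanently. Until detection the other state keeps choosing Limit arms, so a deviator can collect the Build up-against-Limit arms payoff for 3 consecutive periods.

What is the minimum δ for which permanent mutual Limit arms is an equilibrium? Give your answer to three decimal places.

The best deviation is to choose Build up for all 3 undetected periods, earning 20 each, then 2 forever once detected.
Deviation value: 20(1−δ^3)/(1−δ) + 2δ^3/(1−δ); cooperation value: 6/(1−δ).
IC: 6 ≥ 20(1−δ^3) + 2δ^3 = 20 − 18δ^3.
So δ^3 ≥ 14/18 = 7/9, giving δ ≥ (7/9)^(1/3) ≈ 0.920.

0.920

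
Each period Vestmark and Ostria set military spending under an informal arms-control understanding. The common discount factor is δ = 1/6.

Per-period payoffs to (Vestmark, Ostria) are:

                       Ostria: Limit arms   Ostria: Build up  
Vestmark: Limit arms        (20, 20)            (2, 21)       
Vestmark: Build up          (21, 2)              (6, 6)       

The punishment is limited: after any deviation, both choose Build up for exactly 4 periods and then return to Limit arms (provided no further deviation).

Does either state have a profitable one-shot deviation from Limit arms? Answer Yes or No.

A one-shot deviation gives 21 now, then 6 for 4 periods, then back to 20.
Gain from deviating: (21−20) today; loss: (20−6) in each of the next 4 periods.
No-deviation condition: (20−6)(δ+…+δ^4) ≥ 21−20, i.e. δ+…+δ^4 ≥ 1/14.
At δ = 1/6: δ+…+δ^4 = 0.1998 ≥ 0.0714.
So cooperation is sustainable.

No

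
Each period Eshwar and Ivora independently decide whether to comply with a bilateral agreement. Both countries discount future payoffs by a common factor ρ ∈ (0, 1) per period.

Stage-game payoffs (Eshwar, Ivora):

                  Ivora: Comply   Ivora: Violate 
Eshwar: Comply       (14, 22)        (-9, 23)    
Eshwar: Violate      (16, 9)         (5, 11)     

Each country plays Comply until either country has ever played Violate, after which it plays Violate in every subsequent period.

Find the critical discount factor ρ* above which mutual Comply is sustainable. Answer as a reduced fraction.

2/11

Eshwar's threshold: (16−14)/(16−5) = 2/11.
Ivora's threshold: (23−22)/(23−11) = 1/12.
2/11 > 1/12, so Eshwar binds and ρ* = 2/11.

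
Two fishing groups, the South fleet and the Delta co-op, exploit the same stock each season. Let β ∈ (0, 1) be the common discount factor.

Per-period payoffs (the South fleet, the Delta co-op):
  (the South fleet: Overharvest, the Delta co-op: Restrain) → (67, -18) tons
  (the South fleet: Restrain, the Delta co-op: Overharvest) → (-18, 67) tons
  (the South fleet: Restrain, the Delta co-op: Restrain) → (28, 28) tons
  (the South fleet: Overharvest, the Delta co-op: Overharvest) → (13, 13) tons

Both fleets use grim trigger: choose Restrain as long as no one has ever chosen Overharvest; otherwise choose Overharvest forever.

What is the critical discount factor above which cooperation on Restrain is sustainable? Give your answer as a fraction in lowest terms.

13/18

Under grim trigger the critical discount factor is (T−C)/(T−P) with T = 67, C = 28, P = 13.
β* = (67−28)/(67−13) = 39/54 = 13/18.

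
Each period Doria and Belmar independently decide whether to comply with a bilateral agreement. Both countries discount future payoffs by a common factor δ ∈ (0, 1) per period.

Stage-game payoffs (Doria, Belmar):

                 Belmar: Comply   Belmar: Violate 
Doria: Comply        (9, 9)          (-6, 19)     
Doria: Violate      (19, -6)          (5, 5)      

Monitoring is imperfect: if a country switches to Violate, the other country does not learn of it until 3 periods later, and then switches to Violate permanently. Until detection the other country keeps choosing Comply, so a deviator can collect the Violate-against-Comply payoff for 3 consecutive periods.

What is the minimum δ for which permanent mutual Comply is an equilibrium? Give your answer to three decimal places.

0.894

A deviator earns 19 for 3 periods, then 5 forever; cooperating earns 9 forever. Multiplying the IC by (1−δ):
9 ≥ 19(1−δ^3) + 5δ^3, so 14·δ^3 ≥ 10 and δ^3 ≥ 5/7.
δ ≥ (5/7)^(1/3) ≈ 0.894.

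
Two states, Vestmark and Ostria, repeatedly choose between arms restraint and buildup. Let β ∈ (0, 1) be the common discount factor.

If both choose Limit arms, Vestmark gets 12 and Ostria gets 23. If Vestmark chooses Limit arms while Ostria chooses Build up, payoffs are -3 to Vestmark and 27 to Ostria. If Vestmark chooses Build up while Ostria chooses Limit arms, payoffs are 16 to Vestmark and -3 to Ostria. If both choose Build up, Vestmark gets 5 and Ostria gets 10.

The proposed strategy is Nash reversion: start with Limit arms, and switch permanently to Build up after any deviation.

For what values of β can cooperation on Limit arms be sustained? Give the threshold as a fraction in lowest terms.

Vestmark: cooperation gives 12 each period; deviation gives 16 once then 5 forever.
  12/(1−β) ≥ 16 + 5β/(1−β) ⇒ β ≥ 4/11.
Ostria: cooperation gives 23 each period; deviation gives 27 once then 10 forever.
  β ≥ 4/17.
Both must hold, so the binding constraint is Vestmark's: β ≥ 4/11.

4/11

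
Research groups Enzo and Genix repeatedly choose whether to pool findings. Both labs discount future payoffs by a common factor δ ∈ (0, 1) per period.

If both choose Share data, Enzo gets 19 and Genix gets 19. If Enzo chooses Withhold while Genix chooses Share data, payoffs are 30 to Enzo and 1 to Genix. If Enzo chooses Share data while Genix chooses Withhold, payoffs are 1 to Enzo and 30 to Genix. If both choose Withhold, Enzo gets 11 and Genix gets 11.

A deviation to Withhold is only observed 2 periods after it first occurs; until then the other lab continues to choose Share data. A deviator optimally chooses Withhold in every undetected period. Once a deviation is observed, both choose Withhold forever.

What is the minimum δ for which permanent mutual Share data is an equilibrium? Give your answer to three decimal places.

0.761

Deviating for the 2 undetected periods gains 30−19 = 11 per period over cooperation, then loses 19−11 = 8 per period forever once punishment starts.
Gain: 11(1 + δ + … + δ^1); loss: 8·δ^2/(1−δ).
No profitable deviation ⇔ 11(1−δ^2) ≤ 8·δ^2, i.e. δ^2 ≥ 11/(11+8) = 11/19.
Hence δ ≥ (11/19)^(1/2) ≈ 0.761.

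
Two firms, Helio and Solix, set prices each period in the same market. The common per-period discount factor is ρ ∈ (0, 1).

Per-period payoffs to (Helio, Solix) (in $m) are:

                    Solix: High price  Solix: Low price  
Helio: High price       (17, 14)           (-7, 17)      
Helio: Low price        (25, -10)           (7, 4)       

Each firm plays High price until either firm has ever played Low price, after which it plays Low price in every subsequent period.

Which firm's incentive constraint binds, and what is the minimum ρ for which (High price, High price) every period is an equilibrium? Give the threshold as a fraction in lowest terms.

For Helio: deviation gain 25−17 = 8, per-period punishment loss 17−7 = 10. IC gives ρ ≥ 8/18 = 4/9.
For Solix: gain 3, loss 10 per period, so ρ ≥ 3/13.
The tighter constraint is Helio's, so cooperation needs ρ ≥ 4/9.

Helio; ρ ≥ 4/9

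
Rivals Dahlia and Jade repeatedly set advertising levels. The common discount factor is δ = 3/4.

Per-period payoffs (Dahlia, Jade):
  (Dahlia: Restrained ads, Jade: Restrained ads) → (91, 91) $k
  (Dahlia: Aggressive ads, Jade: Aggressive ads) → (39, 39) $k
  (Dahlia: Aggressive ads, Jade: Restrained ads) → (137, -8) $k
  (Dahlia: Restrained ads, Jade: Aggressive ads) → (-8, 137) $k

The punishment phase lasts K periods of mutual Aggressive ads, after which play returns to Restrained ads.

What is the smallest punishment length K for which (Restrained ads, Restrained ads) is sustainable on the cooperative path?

No profitable deviation requires (91−39)(δ+…+δ^K) ≥ 137−91, i.e. δ+…+δ^K ≥ 23/26 ≈ 0.8846.
With δ = 3/4, the partial sums are K=1: 0.7500, K=2: 1.3125.
K = 2 is the first length at which the sum reaches 0.8846.

2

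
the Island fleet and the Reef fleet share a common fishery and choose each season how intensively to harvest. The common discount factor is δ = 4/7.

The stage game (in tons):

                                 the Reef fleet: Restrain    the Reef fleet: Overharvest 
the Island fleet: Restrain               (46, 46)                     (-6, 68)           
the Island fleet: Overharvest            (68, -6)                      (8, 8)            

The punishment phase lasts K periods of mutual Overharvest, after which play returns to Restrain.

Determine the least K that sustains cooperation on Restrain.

2

Need Σ_{k=1}^{K} δ^k ≥ (68−46)/(46−8) = 0.5789 at δ = 4/7.
At K = 1 the sum is 0.5714 < 0.5789; at K = 2 it is 0.8980 ≥ 0.5789.
So the minimum punishment length is K = 2.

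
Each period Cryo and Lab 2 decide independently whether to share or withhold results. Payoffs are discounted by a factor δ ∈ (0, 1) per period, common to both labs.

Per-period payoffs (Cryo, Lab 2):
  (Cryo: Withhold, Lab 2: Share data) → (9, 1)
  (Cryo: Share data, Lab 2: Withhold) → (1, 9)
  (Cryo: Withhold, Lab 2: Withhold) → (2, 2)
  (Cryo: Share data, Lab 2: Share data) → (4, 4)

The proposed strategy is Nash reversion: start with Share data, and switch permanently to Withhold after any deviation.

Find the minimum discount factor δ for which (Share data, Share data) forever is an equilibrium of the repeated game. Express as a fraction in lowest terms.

5/7

4/(1−δ) ≥ 9 + 2δ/(1−δ)
4 ≥ 9 − 7δ
δ ≥ 5/7.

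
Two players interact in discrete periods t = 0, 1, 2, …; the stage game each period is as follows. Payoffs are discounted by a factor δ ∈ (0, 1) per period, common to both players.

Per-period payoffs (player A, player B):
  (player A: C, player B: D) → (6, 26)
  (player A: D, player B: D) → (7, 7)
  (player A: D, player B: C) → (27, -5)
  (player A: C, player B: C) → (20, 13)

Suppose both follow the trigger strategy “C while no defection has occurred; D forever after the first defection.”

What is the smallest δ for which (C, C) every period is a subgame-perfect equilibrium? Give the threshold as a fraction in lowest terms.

player A's threshold: (27−20)/(27−7) = 7/20.
player B's threshold: (26−13)/(26−7) = 13/19.
7/20 < 13/19, so player B binds and δ* = 13/19.

13/19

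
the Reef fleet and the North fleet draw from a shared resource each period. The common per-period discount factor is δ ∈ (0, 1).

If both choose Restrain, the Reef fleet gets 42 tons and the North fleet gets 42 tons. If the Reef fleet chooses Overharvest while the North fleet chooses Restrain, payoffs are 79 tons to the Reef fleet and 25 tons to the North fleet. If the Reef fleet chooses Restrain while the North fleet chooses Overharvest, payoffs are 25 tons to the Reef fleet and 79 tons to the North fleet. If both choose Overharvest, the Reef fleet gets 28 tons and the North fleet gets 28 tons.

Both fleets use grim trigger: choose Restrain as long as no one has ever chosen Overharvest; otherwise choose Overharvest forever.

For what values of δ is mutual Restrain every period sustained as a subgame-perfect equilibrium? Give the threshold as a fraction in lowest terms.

37/51

Cooperation forever yields 42 each period: 42/(1−δ).
Deviating yields 79 once, then 28 forever: 79 + 28δ/(1−δ).
No profitable deviation requires 42/(1−δ) ≥ 79 + 28δ/(1−δ).
Multiplying by (1−δ): 42 ≥ 79(1−δ) + 28δ = 79 − 51δ.
So 51δ ≥ 37, i.e. δ ≥ 37/51.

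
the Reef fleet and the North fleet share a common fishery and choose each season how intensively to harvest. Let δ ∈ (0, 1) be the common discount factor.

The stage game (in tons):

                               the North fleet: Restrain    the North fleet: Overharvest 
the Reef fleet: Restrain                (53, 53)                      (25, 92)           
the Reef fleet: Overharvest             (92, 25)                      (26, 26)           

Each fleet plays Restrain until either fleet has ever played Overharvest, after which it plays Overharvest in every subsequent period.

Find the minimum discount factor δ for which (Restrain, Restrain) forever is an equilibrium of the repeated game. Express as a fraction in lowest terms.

Cooperation forever yields 53 each period: 53/(1−δ).
Deviating yields 92 once, then 26 forever: 92 + 26δ/(1−δ).
No profitable deviation requires 53/(1−δ) ≥ 92 + 26δ/(1−δ).
Multiplying by (1−δ): 53 ≥ 92(1−δ) + 26δ = 92 − 66δ.
So 66δ ≥ 39, i.e. δ ≥ 39/66 = 13/22.

13/22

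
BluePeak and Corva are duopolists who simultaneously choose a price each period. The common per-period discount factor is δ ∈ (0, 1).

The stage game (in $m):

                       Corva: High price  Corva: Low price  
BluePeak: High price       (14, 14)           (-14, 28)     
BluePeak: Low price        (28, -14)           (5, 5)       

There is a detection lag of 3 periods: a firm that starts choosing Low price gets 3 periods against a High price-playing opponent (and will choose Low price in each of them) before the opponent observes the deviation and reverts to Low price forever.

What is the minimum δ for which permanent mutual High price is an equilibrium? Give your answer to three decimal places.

Deviating for the 3 undetected periods gains 28−14 = 14 per period over cooperation, then loses 14−5 = 9 per period forever once punishment starts.
Gain: 14(1 + δ + … + δ^2); loss: 9·δ^3/(1−δ).
No profitable deviation ⇔ 14(1−δ^3) ≤ 9·δ^3, i.e. δ^3 ≥ 14/(14+9) = 14/23.
Hence δ ≥ (14/23)^(1/3) ≈ 0.847.

0.847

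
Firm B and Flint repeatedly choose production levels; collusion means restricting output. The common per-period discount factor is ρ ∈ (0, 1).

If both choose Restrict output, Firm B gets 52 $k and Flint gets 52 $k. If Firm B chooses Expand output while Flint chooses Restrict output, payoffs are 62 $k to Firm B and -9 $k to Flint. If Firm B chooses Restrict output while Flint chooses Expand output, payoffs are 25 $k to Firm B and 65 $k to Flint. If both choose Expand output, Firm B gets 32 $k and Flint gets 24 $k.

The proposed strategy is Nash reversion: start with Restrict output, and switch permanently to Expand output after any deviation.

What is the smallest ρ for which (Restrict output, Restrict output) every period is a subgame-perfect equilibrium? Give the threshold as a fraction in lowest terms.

Firm B: cooperation gives 52 each period; deviation gives 62 once then 32 forever.
  52/(1−ρ) ≥ 62 + 32ρ/(1−ρ) ⇒ ρ ≥ 10/30 = 1/3.
Flint: cooperation gives 52 each period; deviation gives 65 once then 24 forever.
  ρ ≥ 13/41.
Both must hold, so the binding constraint is Firm B's: ρ ≥ 1/3.

1/3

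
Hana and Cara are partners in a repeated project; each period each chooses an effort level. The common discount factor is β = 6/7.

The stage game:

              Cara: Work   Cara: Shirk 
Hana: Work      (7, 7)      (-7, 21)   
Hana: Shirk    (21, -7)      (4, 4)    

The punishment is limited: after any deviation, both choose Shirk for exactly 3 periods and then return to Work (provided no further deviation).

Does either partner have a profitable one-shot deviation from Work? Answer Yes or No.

IC: β+…+β^3 ≥ (21−7)/(7−4) = 14/3.
At β = 6/7: partial sum = 2.2216 < 4.6667. Cooperation not sustainable.

Yes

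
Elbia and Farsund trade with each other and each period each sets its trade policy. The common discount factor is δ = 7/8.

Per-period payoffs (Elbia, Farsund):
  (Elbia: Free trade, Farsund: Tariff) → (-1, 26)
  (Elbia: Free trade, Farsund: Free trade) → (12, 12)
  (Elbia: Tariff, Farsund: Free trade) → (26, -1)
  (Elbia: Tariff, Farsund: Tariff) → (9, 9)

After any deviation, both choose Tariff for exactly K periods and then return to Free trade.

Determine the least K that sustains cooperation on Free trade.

Need Σ_{k=1}^{K} δ^k ≥ (26−12)/(12−9) = 4.6667 at δ = 7/8.
At K = 8 the sum is 4.5947 < 4.6667; at K = 9 it is 4.8954 ≥ 4.6667.
So the minimum punishment length is K = 9.

9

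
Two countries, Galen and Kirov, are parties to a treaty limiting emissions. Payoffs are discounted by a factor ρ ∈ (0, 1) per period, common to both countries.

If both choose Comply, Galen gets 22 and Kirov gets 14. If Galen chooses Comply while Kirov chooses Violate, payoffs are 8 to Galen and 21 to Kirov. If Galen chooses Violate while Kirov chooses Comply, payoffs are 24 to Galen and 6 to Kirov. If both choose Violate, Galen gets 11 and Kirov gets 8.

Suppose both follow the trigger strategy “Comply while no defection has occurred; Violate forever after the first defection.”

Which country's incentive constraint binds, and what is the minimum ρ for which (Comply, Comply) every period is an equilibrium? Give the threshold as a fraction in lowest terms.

Galen: cooperation gives 22 each period; deviation gives 24 once then 11 forever.
  22/(1−ρ) ≥ 24 + 11ρ/(1−ρ) ⇒ ρ ≥ 2/13.
Kirov: cooperation gives 14 each period; deviation gives 21 once then 8 forever.
  ρ ≥ 7/13.
Both must hold, so the binding constraint is Kirov's: ρ ≥ 7/13.

Kirov; ρ ≥ 7/13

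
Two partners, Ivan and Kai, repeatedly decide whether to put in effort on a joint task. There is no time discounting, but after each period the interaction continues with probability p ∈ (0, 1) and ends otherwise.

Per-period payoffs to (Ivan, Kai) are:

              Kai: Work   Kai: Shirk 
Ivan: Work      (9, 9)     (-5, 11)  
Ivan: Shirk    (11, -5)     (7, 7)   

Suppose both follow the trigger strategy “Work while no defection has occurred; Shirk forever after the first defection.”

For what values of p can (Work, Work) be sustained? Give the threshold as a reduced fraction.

1/2

Expected cooperation value is 9 + p·9 + p²·9 + … = 9/(1−p); deviation gives 11 + p·7/(1−p).
9 ≥ 11(1−p) + 7p ⇒ 4p ≥ 2 ⇒ p ≥ 2/4 = 1/2.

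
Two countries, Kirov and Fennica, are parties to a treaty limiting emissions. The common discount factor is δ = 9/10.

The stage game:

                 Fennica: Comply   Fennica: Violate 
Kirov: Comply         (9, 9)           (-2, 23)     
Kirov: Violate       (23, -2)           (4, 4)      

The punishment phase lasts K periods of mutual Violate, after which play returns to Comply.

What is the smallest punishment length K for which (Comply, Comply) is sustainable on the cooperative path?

No profitable deviation requires (9−4)(δ+…+δ^K) ≥ 23−9, i.e. δ+…+δ^K ≥ 14/5 ≈ 2.8000.
With δ = 9/10, the partial sums are K=1: 0.9000, K=2: 1.7100, K=3: 2.4390, K=4: 3.0951.
K = 4 is the first length at which the sum reaches 2.8000.

4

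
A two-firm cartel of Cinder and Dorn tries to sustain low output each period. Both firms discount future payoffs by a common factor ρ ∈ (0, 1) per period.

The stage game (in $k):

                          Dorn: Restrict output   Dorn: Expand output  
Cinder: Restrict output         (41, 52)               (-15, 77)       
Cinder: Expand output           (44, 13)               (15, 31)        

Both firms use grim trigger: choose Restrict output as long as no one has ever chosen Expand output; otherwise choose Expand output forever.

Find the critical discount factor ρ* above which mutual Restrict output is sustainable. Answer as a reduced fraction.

Cinder: cooperation gives 41 each period; deviation gives 44 once then 15 forever.
  41/(1−ρ) ≥ 44 + 15ρ/(1−ρ) ⇒ ρ ≥ 3/29.
Dorn: cooperation gives 52 each period; deviation gives 77 once then 31 forever.
  ρ ≥ 25/46.
Both must hold, so the binding constraint is Dorn's: ρ ≥ 25/46.

25/46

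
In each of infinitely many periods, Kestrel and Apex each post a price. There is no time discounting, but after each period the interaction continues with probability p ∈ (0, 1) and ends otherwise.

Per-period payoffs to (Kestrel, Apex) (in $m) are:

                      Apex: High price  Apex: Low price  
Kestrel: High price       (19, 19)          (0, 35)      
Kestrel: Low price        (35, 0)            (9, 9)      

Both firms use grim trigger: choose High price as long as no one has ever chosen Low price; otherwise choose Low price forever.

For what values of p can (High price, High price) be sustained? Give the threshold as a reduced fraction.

8/13

Expected cooperation value is 19 + p·19 + p²·19 + … = 19/(1−p); deviation gives 35 + p·9/(1−p).
19 ≥ 35(1−p) + 9p ⇒ 26p ≥ 16 ⇒ p ≥ 16/26 = 8/13.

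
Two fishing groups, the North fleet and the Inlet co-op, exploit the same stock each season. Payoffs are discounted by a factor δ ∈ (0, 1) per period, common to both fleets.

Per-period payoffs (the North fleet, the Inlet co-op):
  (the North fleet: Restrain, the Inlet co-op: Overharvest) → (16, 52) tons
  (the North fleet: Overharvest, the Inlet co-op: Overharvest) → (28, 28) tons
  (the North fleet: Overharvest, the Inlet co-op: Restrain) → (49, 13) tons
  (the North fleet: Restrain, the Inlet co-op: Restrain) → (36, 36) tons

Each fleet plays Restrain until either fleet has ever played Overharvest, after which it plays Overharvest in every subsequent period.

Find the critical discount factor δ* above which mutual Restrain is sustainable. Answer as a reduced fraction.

2/3

For the North fleet: deviation gain 49−36 = 13, per-period punishment loss 36−28 = 8. IC gives δ ≥ 13/21.
For the Inlet co-op: gain 16, loss 8 per period, so δ ≥ 16/24 = 2/3.
The tighter constraint is the Inlet co-op's, so cooperation needs δ ≥ 2/3.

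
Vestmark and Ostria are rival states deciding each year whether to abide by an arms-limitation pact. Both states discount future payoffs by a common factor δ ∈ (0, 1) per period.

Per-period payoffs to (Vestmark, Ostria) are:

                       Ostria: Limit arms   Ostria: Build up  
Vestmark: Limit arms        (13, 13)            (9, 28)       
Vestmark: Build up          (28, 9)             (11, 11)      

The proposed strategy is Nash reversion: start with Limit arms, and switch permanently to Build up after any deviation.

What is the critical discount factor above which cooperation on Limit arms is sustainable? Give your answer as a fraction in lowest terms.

15/17

One-period gain from deviating is 28 − 13 = 15. The loss is 13 − 11 = 2 in every subsequent period, with present value 2·δ/(1−δ).
Deviation is unprofitable when 2·δ/(1−δ) ≥ 15, i.e. δ/(1−δ) ≥ 15/2.
Equivalently δ ≥ 15/(15+2) = 15/17.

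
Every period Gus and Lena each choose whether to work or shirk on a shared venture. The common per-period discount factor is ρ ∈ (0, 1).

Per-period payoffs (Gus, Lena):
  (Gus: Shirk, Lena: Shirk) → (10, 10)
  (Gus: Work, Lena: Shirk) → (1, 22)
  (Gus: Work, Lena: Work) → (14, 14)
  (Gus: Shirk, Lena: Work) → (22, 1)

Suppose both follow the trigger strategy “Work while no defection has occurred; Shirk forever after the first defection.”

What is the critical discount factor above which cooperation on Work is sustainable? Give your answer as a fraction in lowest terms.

Under grim trigger the critical discount factor is (T−C)/(T−P) with T = 22, C = 14, P = 10.
ρ* = (22−14)/(22−10) = 8/12 = 2/3.

2/3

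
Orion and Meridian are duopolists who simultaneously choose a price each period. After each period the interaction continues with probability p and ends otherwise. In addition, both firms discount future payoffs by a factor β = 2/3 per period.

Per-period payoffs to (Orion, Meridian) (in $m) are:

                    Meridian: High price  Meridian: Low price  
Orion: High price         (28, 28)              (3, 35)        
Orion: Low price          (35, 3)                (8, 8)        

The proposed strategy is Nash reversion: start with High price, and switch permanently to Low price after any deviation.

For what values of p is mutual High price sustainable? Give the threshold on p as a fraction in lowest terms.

7/18

Expected continuation weight on next period's payoff is β·p = 2/3·p, which plays the role of the discount factor.
Cooperation requires 2/3·p ≥ (35−28)/(35−8) = 7/27, hence p ≥ 7/18.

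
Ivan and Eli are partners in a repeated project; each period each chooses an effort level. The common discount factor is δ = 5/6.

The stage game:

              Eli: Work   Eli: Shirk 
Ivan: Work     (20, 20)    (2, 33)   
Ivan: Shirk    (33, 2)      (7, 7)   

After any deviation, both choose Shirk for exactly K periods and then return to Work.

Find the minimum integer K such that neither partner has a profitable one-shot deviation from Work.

No profitable deviation requires (20−7)(δ+…+δ^K) ≥ 33−20, i.e. δ+…+δ^K ≥ 1 ≈ 1.0000.
With δ = 5/6, the partial sums are K=1: 0.8333, K=2: 1.5278.
K = 2 is the first length at which the sum reaches 1.0000.

2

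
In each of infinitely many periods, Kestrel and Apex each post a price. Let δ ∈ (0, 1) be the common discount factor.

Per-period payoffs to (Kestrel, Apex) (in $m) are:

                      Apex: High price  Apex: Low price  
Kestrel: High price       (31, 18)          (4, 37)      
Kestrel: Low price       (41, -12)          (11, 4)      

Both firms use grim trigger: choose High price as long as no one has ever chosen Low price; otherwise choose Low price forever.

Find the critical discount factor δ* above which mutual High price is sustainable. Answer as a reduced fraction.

19/33

Kestrel's threshold: (41−31)/(41−11) = 1/3.
Apex's threshold: (37−18)/(37−4) = 19/33.
1/3 < 19/33, so Apex binds and δ* = 19/33.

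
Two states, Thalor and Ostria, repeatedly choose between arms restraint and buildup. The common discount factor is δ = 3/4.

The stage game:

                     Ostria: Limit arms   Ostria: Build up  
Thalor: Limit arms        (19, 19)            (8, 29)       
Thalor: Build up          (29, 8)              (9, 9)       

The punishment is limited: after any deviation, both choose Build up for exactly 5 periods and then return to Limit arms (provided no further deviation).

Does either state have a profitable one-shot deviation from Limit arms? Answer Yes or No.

No

Comparing payoff streams over the 6 periods until play realigns: cooperate → 19(1+δ+…+δ^5); deviate → 29 + 9(δ+…+δ^5).
Cooperation is sustained iff (19−9)(δ+…+δ^5) ≥ 29−19.
δ+…+δ^5 = 3/4·(1−(3/4)^5)/(1−3/4) = 2.2881, and (29−19)/(19−9) = 1.0000.
2.2881 ≥ 1.0000, so cooperation is sustainable.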